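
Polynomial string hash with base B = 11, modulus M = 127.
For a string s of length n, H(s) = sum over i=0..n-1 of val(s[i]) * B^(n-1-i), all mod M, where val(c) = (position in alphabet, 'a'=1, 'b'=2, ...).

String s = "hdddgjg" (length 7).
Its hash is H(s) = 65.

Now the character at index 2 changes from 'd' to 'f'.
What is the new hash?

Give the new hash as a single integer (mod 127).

val('d') = 4, val('f') = 6
Position k = 2, exponent = n-1-k = 4
B^4 mod M = 11^4 mod 127 = 36
Delta = (6 - 4) * 36 mod 127 = 72
New hash = (65 + 72) mod 127 = 10

Answer: 10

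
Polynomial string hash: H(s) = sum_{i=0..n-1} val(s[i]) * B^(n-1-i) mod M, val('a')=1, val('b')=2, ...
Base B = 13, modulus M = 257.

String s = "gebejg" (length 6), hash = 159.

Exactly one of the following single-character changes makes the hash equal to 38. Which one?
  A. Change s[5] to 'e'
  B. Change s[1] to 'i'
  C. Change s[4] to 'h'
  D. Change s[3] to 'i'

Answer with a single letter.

Answer: B

Derivation:
Option A: s[5]='g'->'e', delta=(5-7)*13^0 mod 257 = 255, hash=159+255 mod 257 = 157
Option B: s[1]='e'->'i', delta=(9-5)*13^4 mod 257 = 136, hash=159+136 mod 257 = 38 <-- target
Option C: s[4]='j'->'h', delta=(8-10)*13^1 mod 257 = 231, hash=159+231 mod 257 = 133
Option D: s[3]='e'->'i', delta=(9-5)*13^2 mod 257 = 162, hash=159+162 mod 257 = 64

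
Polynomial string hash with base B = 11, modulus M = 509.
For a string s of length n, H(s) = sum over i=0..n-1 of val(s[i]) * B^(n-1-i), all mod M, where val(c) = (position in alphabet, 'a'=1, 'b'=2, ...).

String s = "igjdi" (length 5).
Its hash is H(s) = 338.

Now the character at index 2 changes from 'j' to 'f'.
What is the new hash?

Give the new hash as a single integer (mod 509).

Answer: 363

Derivation:
val('j') = 10, val('f') = 6
Position k = 2, exponent = n-1-k = 2
B^2 mod M = 11^2 mod 509 = 121
Delta = (6 - 10) * 121 mod 509 = 25
New hash = (338 + 25) mod 509 = 363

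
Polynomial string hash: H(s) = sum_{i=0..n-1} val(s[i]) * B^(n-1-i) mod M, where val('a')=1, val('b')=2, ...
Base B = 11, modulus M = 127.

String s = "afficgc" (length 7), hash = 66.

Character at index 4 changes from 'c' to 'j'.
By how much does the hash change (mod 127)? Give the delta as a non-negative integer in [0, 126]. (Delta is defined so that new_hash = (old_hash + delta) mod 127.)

Delta formula: (val(new) - val(old)) * B^(n-1-k) mod M
  val('j') - val('c') = 10 - 3 = 7
  B^(n-1-k) = 11^2 mod 127 = 121
  Delta = 7 * 121 mod 127 = 85

Answer: 85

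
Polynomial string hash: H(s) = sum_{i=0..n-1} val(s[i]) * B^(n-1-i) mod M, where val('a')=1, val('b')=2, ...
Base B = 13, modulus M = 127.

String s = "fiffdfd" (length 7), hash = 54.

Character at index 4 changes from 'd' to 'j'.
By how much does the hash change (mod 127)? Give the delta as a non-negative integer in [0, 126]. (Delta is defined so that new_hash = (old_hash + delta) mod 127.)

Delta formula: (val(new) - val(old)) * B^(n-1-k) mod M
  val('j') - val('d') = 10 - 4 = 6
  B^(n-1-k) = 13^2 mod 127 = 42
  Delta = 6 * 42 mod 127 = 125

Answer: 125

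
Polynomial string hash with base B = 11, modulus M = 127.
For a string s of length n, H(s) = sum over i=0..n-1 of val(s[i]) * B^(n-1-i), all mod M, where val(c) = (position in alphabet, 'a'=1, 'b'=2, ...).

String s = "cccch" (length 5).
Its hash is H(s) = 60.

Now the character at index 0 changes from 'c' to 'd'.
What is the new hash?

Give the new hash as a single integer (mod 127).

Answer: 96

Derivation:
val('c') = 3, val('d') = 4
Position k = 0, exponent = n-1-k = 4
B^4 mod M = 11^4 mod 127 = 36
Delta = (4 - 3) * 36 mod 127 = 36
New hash = (60 + 36) mod 127 = 96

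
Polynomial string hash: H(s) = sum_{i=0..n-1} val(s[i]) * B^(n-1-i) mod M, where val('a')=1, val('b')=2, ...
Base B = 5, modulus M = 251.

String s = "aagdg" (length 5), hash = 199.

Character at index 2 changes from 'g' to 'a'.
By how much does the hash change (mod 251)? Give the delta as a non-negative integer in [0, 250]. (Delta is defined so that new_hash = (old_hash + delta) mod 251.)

Answer: 101

Derivation:
Delta formula: (val(new) - val(old)) * B^(n-1-k) mod M
  val('a') - val('g') = 1 - 7 = -6
  B^(n-1-k) = 5^2 mod 251 = 25
  Delta = -6 * 25 mod 251 = 101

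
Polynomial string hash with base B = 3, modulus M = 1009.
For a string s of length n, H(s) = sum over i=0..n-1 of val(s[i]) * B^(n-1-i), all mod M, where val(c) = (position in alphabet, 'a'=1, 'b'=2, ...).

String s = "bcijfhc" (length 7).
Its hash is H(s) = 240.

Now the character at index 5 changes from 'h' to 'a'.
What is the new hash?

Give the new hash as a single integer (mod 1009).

val('h') = 8, val('a') = 1
Position k = 5, exponent = n-1-k = 1
B^1 mod M = 3^1 mod 1009 = 3
Delta = (1 - 8) * 3 mod 1009 = 988
New hash = (240 + 988) mod 1009 = 219

Answer: 219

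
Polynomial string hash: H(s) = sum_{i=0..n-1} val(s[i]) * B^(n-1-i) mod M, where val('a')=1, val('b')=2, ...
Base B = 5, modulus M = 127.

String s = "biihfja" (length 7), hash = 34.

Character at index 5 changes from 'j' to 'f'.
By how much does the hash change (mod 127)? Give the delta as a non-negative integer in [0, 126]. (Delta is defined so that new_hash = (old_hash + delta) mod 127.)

Answer: 107

Derivation:
Delta formula: (val(new) - val(old)) * B^(n-1-k) mod M
  val('f') - val('j') = 6 - 10 = -4
  B^(n-1-k) = 5^1 mod 127 = 5
  Delta = -4 * 5 mod 127 = 107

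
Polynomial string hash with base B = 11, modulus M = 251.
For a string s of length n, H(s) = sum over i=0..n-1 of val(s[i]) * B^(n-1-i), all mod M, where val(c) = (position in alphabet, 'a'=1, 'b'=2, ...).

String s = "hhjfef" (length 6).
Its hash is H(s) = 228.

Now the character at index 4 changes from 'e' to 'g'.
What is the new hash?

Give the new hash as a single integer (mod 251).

Answer: 250

Derivation:
val('e') = 5, val('g') = 7
Position k = 4, exponent = n-1-k = 1
B^1 mod M = 11^1 mod 251 = 11
Delta = (7 - 5) * 11 mod 251 = 22
New hash = (228 + 22) mod 251 = 250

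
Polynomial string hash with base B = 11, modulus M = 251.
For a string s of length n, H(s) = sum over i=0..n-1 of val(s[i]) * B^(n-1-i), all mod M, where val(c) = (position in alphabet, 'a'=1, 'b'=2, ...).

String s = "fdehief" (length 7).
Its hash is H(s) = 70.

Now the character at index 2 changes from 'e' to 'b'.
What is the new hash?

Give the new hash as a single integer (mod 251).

Answer: 72

Derivation:
val('e') = 5, val('b') = 2
Position k = 2, exponent = n-1-k = 4
B^4 mod M = 11^4 mod 251 = 83
Delta = (2 - 5) * 83 mod 251 = 2
New hash = (70 + 2) mod 251 = 72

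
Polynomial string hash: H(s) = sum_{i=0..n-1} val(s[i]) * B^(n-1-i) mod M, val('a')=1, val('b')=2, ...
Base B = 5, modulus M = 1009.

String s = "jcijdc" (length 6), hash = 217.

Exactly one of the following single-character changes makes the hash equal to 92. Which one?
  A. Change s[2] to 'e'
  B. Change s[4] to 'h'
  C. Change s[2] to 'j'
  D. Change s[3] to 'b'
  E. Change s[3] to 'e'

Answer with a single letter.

Answer: E

Derivation:
Option A: s[2]='i'->'e', delta=(5-9)*5^3 mod 1009 = 509, hash=217+509 mod 1009 = 726
Option B: s[4]='d'->'h', delta=(8-4)*5^1 mod 1009 = 20, hash=217+20 mod 1009 = 237
Option C: s[2]='i'->'j', delta=(10-9)*5^3 mod 1009 = 125, hash=217+125 mod 1009 = 342
Option D: s[3]='j'->'b', delta=(2-10)*5^2 mod 1009 = 809, hash=217+809 mod 1009 = 17
Option E: s[3]='j'->'e', delta=(5-10)*5^2 mod 1009 = 884, hash=217+884 mod 1009 = 92 <-- target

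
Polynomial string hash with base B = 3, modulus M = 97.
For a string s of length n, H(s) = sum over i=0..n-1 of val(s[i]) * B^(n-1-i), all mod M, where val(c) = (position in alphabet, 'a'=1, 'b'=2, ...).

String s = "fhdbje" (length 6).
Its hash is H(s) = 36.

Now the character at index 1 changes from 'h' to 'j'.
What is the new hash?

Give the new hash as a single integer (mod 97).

val('h') = 8, val('j') = 10
Position k = 1, exponent = n-1-k = 4
B^4 mod M = 3^4 mod 97 = 81
Delta = (10 - 8) * 81 mod 97 = 65
New hash = (36 + 65) mod 97 = 4

Answer: 4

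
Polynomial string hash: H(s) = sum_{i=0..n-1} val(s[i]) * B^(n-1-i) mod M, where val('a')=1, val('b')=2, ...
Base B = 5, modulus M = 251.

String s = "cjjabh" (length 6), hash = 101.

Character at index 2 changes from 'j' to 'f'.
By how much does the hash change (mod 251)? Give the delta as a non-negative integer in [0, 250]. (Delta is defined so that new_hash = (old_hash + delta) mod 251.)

Answer: 2

Derivation:
Delta formula: (val(new) - val(old)) * B^(n-1-k) mod M
  val('f') - val('j') = 6 - 10 = -4
  B^(n-1-k) = 5^3 mod 251 = 125
  Delta = -4 * 125 mod 251 = 2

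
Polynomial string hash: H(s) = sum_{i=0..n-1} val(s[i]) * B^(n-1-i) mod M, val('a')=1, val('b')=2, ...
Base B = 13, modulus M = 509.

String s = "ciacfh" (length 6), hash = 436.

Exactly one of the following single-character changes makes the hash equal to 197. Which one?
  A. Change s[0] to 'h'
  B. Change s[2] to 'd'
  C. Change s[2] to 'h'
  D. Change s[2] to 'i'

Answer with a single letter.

Option A: s[0]='c'->'h', delta=(8-3)*13^5 mod 509 = 142, hash=436+142 mod 509 = 69
Option B: s[2]='a'->'d', delta=(4-1)*13^3 mod 509 = 483, hash=436+483 mod 509 = 410
Option C: s[2]='a'->'h', delta=(8-1)*13^3 mod 509 = 109, hash=436+109 mod 509 = 36
Option D: s[2]='a'->'i', delta=(9-1)*13^3 mod 509 = 270, hash=436+270 mod 509 = 197 <-- target

Answer: D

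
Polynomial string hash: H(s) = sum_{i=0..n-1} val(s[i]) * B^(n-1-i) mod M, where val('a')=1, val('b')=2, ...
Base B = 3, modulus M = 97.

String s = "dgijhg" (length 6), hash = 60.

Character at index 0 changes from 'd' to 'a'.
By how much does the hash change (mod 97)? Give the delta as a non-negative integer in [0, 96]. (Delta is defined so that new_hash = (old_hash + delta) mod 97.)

Delta formula: (val(new) - val(old)) * B^(n-1-k) mod M
  val('a') - val('d') = 1 - 4 = -3
  B^(n-1-k) = 3^5 mod 97 = 49
  Delta = -3 * 49 mod 97 = 47

Answer: 47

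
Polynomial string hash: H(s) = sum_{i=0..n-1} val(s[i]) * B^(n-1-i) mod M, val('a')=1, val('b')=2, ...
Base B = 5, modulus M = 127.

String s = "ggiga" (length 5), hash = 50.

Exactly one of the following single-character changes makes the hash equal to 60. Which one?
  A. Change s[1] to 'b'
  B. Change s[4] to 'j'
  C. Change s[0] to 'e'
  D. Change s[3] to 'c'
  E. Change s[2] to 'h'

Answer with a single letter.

Option A: s[1]='g'->'b', delta=(2-7)*5^3 mod 127 = 10, hash=50+10 mod 127 = 60 <-- target
Option B: s[4]='a'->'j', delta=(10-1)*5^0 mod 127 = 9, hash=50+9 mod 127 = 59
Option C: s[0]='g'->'e', delta=(5-7)*5^4 mod 127 = 20, hash=50+20 mod 127 = 70
Option D: s[3]='g'->'c', delta=(3-7)*5^1 mod 127 = 107, hash=50+107 mod 127 = 30
Option E: s[2]='i'->'h', delta=(8-9)*5^2 mod 127 = 102, hash=50+102 mod 127 = 25

Answer: A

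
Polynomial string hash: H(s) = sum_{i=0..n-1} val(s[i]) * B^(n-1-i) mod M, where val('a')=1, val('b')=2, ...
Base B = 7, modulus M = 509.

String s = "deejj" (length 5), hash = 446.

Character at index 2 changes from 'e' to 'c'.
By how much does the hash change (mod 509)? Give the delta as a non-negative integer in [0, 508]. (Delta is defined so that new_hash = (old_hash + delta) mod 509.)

Delta formula: (val(new) - val(old)) * B^(n-1-k) mod M
  val('c') - val('e') = 3 - 5 = -2
  B^(n-1-k) = 7^2 mod 509 = 49
  Delta = -2 * 49 mod 509 = 411

Answer: 411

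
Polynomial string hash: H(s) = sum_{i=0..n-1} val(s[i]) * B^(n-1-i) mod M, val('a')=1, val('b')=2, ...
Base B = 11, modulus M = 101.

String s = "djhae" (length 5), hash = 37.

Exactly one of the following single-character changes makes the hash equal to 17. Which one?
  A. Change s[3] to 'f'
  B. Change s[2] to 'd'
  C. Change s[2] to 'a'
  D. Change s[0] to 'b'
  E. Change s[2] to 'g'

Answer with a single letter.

Answer: E

Derivation:
Option A: s[3]='a'->'f', delta=(6-1)*11^1 mod 101 = 55, hash=37+55 mod 101 = 92
Option B: s[2]='h'->'d', delta=(4-8)*11^2 mod 101 = 21, hash=37+21 mod 101 = 58
Option C: s[2]='h'->'a', delta=(1-8)*11^2 mod 101 = 62, hash=37+62 mod 101 = 99
Option D: s[0]='d'->'b', delta=(2-4)*11^4 mod 101 = 8, hash=37+8 mod 101 = 45
Option E: s[2]='h'->'g', delta=(7-8)*11^2 mod 101 = 81, hash=37+81 mod 101 = 17 <-- target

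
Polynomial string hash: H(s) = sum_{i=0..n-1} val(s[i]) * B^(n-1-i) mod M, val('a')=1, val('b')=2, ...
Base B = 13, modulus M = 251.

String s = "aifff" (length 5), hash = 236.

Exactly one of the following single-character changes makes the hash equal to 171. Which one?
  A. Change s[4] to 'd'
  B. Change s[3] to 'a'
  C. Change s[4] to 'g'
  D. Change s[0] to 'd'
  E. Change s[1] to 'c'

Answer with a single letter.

Answer: B

Derivation:
Option A: s[4]='f'->'d', delta=(4-6)*13^0 mod 251 = 249, hash=236+249 mod 251 = 234
Option B: s[3]='f'->'a', delta=(1-6)*13^1 mod 251 = 186, hash=236+186 mod 251 = 171 <-- target
Option C: s[4]='f'->'g', delta=(7-6)*13^0 mod 251 = 1, hash=236+1 mod 251 = 237
Option D: s[0]='a'->'d', delta=(4-1)*13^4 mod 251 = 92, hash=236+92 mod 251 = 77
Option E: s[1]='i'->'c', delta=(3-9)*13^3 mod 251 = 121, hash=236+121 mod 251 = 106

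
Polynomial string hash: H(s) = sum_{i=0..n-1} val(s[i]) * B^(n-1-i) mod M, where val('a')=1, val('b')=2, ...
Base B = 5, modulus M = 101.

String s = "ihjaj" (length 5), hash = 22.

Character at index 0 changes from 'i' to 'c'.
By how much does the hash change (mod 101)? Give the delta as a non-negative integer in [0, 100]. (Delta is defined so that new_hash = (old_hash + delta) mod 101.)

Delta formula: (val(new) - val(old)) * B^(n-1-k) mod M
  val('c') - val('i') = 3 - 9 = -6
  B^(n-1-k) = 5^4 mod 101 = 19
  Delta = -6 * 19 mod 101 = 88

Answer: 88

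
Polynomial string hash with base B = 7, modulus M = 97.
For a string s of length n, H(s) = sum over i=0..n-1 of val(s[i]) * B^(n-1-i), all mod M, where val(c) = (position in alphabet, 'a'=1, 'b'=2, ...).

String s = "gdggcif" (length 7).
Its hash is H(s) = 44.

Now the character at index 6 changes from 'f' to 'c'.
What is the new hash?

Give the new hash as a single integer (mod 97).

val('f') = 6, val('c') = 3
Position k = 6, exponent = n-1-k = 0
B^0 mod M = 7^0 mod 97 = 1
Delta = (3 - 6) * 1 mod 97 = 94
New hash = (44 + 94) mod 97 = 41

Answer: 41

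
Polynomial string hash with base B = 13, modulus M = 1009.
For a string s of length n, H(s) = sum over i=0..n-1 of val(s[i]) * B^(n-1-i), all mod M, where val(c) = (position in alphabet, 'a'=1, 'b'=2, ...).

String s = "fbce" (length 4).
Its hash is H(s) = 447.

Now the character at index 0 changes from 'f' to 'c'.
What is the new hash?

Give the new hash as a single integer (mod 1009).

Answer: 919

Derivation:
val('f') = 6, val('c') = 3
Position k = 0, exponent = n-1-k = 3
B^3 mod M = 13^3 mod 1009 = 179
Delta = (3 - 6) * 179 mod 1009 = 472
New hash = (447 + 472) mod 1009 = 919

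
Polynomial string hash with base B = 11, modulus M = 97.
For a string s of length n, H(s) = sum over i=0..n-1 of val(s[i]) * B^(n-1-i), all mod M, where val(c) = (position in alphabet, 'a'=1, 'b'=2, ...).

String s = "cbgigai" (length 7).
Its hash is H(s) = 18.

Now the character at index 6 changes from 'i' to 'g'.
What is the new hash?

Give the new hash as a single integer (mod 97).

Answer: 16

Derivation:
val('i') = 9, val('g') = 7
Position k = 6, exponent = n-1-k = 0
B^0 mod M = 11^0 mod 97 = 1
Delta = (7 - 9) * 1 mod 97 = 95
New hash = (18 + 95) mod 97 = 16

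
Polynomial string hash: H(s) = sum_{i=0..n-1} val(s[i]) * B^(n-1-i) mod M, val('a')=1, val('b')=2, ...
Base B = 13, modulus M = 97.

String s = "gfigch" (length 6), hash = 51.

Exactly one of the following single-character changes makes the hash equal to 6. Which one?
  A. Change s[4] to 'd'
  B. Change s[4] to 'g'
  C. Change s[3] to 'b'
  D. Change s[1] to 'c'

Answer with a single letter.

Option A: s[4]='c'->'d', delta=(4-3)*13^1 mod 97 = 13, hash=51+13 mod 97 = 64
Option B: s[4]='c'->'g', delta=(7-3)*13^1 mod 97 = 52, hash=51+52 mod 97 = 6 <-- target
Option C: s[3]='g'->'b', delta=(2-7)*13^2 mod 97 = 28, hash=51+28 mod 97 = 79
Option D: s[1]='f'->'c', delta=(3-6)*13^4 mod 97 = 65, hash=51+65 mod 97 = 19

Answer: B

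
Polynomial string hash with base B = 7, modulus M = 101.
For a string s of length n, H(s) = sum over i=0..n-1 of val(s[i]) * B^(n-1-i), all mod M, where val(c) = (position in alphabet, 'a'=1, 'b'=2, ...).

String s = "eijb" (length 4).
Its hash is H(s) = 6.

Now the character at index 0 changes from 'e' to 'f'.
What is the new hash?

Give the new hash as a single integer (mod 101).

Answer: 46

Derivation:
val('e') = 5, val('f') = 6
Position k = 0, exponent = n-1-k = 3
B^3 mod M = 7^3 mod 101 = 40
Delta = (6 - 5) * 40 mod 101 = 40
New hash = (6 + 40) mod 101 = 46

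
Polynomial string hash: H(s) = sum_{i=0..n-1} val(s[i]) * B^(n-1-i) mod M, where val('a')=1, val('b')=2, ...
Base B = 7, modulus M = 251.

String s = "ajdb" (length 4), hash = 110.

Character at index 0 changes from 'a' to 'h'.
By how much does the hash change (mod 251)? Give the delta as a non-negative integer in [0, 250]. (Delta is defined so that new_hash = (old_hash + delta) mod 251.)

Delta formula: (val(new) - val(old)) * B^(n-1-k) mod M
  val('h') - val('a') = 8 - 1 = 7
  B^(n-1-k) = 7^3 mod 251 = 92
  Delta = 7 * 92 mod 251 = 142

Answer: 142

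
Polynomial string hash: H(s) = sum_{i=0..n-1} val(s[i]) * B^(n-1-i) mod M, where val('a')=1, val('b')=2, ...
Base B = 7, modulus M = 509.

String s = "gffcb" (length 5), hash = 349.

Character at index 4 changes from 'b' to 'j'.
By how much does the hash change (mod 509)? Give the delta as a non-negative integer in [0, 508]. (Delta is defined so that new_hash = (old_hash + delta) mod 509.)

Answer: 8

Derivation:
Delta formula: (val(new) - val(old)) * B^(n-1-k) mod M
  val('j') - val('b') = 10 - 2 = 8
  B^(n-1-k) = 7^0 mod 509 = 1
  Delta = 8 * 1 mod 509 = 8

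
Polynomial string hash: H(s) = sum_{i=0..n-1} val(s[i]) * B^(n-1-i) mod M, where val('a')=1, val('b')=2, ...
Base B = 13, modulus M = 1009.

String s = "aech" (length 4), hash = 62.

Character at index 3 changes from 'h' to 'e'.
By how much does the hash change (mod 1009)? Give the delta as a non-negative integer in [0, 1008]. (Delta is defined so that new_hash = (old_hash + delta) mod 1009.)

Delta formula: (val(new) - val(old)) * B^(n-1-k) mod M
  val('e') - val('h') = 5 - 8 = -3
  B^(n-1-k) = 13^0 mod 1009 = 1
  Delta = -3 * 1 mod 1009 = 1006

Answer: 1006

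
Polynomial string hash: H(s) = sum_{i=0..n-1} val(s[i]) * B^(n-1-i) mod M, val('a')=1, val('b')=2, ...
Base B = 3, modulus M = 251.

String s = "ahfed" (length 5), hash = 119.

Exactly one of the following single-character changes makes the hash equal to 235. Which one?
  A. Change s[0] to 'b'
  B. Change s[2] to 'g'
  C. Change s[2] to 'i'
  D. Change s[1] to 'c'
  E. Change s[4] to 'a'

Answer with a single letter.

Option A: s[0]='a'->'b', delta=(2-1)*3^4 mod 251 = 81, hash=119+81 mod 251 = 200
Option B: s[2]='f'->'g', delta=(7-6)*3^2 mod 251 = 9, hash=119+9 mod 251 = 128
Option C: s[2]='f'->'i', delta=(9-6)*3^2 mod 251 = 27, hash=119+27 mod 251 = 146
Option D: s[1]='h'->'c', delta=(3-8)*3^3 mod 251 = 116, hash=119+116 mod 251 = 235 <-- target
Option E: s[4]='d'->'a', delta=(1-4)*3^0 mod 251 = 248, hash=119+248 mod 251 = 116

Answer: D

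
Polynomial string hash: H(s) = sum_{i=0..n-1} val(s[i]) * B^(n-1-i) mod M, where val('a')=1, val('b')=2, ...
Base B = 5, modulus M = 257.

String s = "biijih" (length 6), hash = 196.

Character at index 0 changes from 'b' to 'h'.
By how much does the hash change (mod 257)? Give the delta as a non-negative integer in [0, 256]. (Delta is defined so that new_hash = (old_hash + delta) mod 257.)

Answer: 246

Derivation:
Delta formula: (val(new) - val(old)) * B^(n-1-k) mod M
  val('h') - val('b') = 8 - 2 = 6
  B^(n-1-k) = 5^5 mod 257 = 41
  Delta = 6 * 41 mod 257 = 246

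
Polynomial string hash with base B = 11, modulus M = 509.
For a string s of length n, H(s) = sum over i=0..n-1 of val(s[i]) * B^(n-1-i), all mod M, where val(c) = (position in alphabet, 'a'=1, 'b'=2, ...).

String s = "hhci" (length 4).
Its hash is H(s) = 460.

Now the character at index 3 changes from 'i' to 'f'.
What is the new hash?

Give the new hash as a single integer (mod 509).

Answer: 457

Derivation:
val('i') = 9, val('f') = 6
Position k = 3, exponent = n-1-k = 0
B^0 mod M = 11^0 mod 509 = 1
Delta = (6 - 9) * 1 mod 509 = 506
New hash = (460 + 506) mod 509 = 457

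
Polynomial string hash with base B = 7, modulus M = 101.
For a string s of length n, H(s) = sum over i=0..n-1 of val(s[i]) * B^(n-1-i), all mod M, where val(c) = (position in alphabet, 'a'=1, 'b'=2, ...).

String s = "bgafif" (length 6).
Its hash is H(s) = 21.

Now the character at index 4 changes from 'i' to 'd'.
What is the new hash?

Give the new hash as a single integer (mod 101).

val('i') = 9, val('d') = 4
Position k = 4, exponent = n-1-k = 1
B^1 mod M = 7^1 mod 101 = 7
Delta = (4 - 9) * 7 mod 101 = 66
New hash = (21 + 66) mod 101 = 87

Answer: 87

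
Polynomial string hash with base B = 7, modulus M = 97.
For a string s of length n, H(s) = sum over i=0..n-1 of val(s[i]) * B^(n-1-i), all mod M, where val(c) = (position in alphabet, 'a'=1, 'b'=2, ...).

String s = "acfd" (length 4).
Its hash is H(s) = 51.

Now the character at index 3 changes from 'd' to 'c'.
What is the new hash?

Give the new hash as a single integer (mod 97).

val('d') = 4, val('c') = 3
Position k = 3, exponent = n-1-k = 0
B^0 mod M = 7^0 mod 97 = 1
Delta = (3 - 4) * 1 mod 97 = 96
New hash = (51 + 96) mod 97 = 50

Answer: 50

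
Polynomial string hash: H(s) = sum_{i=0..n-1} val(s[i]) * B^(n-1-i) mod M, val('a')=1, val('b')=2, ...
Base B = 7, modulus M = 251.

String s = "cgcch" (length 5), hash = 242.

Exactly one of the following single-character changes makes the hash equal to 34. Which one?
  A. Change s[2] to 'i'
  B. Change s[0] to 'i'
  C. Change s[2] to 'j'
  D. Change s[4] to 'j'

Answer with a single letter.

Option A: s[2]='c'->'i', delta=(9-3)*7^2 mod 251 = 43, hash=242+43 mod 251 = 34 <-- target
Option B: s[0]='c'->'i', delta=(9-3)*7^4 mod 251 = 99, hash=242+99 mod 251 = 90
Option C: s[2]='c'->'j', delta=(10-3)*7^2 mod 251 = 92, hash=242+92 mod 251 = 83
Option D: s[4]='h'->'j', delta=(10-8)*7^0 mod 251 = 2, hash=242+2 mod 251 = 244

Answer: A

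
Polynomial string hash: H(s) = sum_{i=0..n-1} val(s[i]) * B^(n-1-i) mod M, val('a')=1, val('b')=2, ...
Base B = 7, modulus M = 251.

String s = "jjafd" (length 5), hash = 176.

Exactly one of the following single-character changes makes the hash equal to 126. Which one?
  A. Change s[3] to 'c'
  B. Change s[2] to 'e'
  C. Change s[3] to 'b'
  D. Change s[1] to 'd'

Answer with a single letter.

Answer: D

Derivation:
Option A: s[3]='f'->'c', delta=(3-6)*7^1 mod 251 = 230, hash=176+230 mod 251 = 155
Option B: s[2]='a'->'e', delta=(5-1)*7^2 mod 251 = 196, hash=176+196 mod 251 = 121
Option C: s[3]='f'->'b', delta=(2-6)*7^1 mod 251 = 223, hash=176+223 mod 251 = 148
Option D: s[1]='j'->'d', delta=(4-10)*7^3 mod 251 = 201, hash=176+201 mod 251 = 126 <-- target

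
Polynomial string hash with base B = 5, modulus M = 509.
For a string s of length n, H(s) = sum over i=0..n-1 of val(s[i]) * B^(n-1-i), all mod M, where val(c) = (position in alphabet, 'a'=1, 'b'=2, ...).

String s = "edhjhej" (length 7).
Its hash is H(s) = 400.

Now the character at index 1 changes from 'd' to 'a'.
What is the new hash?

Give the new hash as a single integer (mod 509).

Answer: 187

Derivation:
val('d') = 4, val('a') = 1
Position k = 1, exponent = n-1-k = 5
B^5 mod M = 5^5 mod 509 = 71
Delta = (1 - 4) * 71 mod 509 = 296
New hash = (400 + 296) mod 509 = 187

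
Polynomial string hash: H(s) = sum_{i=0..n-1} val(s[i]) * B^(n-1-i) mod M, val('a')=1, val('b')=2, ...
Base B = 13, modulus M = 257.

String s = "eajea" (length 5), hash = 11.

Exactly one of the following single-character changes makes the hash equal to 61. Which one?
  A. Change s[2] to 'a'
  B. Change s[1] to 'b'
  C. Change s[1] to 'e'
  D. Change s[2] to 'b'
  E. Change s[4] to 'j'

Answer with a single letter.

Answer: C

Derivation:
Option A: s[2]='j'->'a', delta=(1-10)*13^2 mod 257 = 21, hash=11+21 mod 257 = 32
Option B: s[1]='a'->'b', delta=(2-1)*13^3 mod 257 = 141, hash=11+141 mod 257 = 152
Option C: s[1]='a'->'e', delta=(5-1)*13^3 mod 257 = 50, hash=11+50 mod 257 = 61 <-- target
Option D: s[2]='j'->'b', delta=(2-10)*13^2 mod 257 = 190, hash=11+190 mod 257 = 201
Option E: s[4]='a'->'j', delta=(10-1)*13^0 mod 257 = 9, hash=11+9 mod 257 = 20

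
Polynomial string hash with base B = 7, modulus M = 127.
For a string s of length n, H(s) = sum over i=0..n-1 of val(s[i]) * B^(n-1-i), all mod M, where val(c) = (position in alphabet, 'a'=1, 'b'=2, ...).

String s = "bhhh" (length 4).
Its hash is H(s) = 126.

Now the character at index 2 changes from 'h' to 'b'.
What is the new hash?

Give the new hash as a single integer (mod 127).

val('h') = 8, val('b') = 2
Position k = 2, exponent = n-1-k = 1
B^1 mod M = 7^1 mod 127 = 7
Delta = (2 - 8) * 7 mod 127 = 85
New hash = (126 + 85) mod 127 = 84

Answer: 84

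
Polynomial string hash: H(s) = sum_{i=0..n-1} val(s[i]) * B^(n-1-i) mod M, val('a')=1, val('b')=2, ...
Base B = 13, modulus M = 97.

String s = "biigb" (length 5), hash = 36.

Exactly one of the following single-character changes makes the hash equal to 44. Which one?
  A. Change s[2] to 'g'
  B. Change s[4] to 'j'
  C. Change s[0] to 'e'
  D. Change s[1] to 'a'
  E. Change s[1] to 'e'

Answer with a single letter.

Option A: s[2]='i'->'g', delta=(7-9)*13^2 mod 97 = 50, hash=36+50 mod 97 = 86
Option B: s[4]='b'->'j', delta=(10-2)*13^0 mod 97 = 8, hash=36+8 mod 97 = 44 <-- target
Option C: s[0]='b'->'e', delta=(5-2)*13^4 mod 97 = 32, hash=36+32 mod 97 = 68
Option D: s[1]='i'->'a', delta=(1-9)*13^3 mod 97 = 78, hash=36+78 mod 97 = 17
Option E: s[1]='i'->'e', delta=(5-9)*13^3 mod 97 = 39, hash=36+39 mod 97 = 75

Answer: B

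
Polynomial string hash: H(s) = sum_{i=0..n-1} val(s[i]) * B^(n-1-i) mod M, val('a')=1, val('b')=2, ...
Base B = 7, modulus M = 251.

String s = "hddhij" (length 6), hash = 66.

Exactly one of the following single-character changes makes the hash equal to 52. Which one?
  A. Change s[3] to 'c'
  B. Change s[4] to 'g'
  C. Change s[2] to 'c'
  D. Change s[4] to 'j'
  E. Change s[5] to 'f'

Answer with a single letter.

Answer: B

Derivation:
Option A: s[3]='h'->'c', delta=(3-8)*7^2 mod 251 = 6, hash=66+6 mod 251 = 72
Option B: s[4]='i'->'g', delta=(7-9)*7^1 mod 251 = 237, hash=66+237 mod 251 = 52 <-- target
Option C: s[2]='d'->'c', delta=(3-4)*7^3 mod 251 = 159, hash=66+159 mod 251 = 225
Option D: s[4]='i'->'j', delta=(10-9)*7^1 mod 251 = 7, hash=66+7 mod 251 = 73
Option E: s[5]='j'->'f', delta=(6-10)*7^0 mod 251 = 247, hash=66+247 mod 251 = 62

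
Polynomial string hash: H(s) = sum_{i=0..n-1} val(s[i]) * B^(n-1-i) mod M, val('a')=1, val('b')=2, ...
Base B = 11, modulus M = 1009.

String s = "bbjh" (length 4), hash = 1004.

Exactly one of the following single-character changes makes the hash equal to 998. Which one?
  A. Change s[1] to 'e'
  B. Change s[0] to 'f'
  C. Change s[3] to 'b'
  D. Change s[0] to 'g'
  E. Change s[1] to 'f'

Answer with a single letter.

Option A: s[1]='b'->'e', delta=(5-2)*11^2 mod 1009 = 363, hash=1004+363 mod 1009 = 358
Option B: s[0]='b'->'f', delta=(6-2)*11^3 mod 1009 = 279, hash=1004+279 mod 1009 = 274
Option C: s[3]='h'->'b', delta=(2-8)*11^0 mod 1009 = 1003, hash=1004+1003 mod 1009 = 998 <-- target
Option D: s[0]='b'->'g', delta=(7-2)*11^3 mod 1009 = 601, hash=1004+601 mod 1009 = 596
Option E: s[1]='b'->'f', delta=(6-2)*11^2 mod 1009 = 484, hash=1004+484 mod 1009 = 479

Answer: C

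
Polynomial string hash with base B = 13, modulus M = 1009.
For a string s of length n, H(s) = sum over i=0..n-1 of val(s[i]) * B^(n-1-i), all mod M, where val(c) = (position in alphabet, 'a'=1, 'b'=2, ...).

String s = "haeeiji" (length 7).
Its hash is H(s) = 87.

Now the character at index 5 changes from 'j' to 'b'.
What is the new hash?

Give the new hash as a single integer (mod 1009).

val('j') = 10, val('b') = 2
Position k = 5, exponent = n-1-k = 1
B^1 mod M = 13^1 mod 1009 = 13
Delta = (2 - 10) * 13 mod 1009 = 905
New hash = (87 + 905) mod 1009 = 992

Answer: 992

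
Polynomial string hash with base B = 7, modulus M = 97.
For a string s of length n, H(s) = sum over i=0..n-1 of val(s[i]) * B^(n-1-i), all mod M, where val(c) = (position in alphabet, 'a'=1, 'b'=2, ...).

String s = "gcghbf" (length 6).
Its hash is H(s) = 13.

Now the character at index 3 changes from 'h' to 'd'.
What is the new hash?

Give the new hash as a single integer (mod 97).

val('h') = 8, val('d') = 4
Position k = 3, exponent = n-1-k = 2
B^2 mod M = 7^2 mod 97 = 49
Delta = (4 - 8) * 49 mod 97 = 95
New hash = (13 + 95) mod 97 = 11

Answer: 11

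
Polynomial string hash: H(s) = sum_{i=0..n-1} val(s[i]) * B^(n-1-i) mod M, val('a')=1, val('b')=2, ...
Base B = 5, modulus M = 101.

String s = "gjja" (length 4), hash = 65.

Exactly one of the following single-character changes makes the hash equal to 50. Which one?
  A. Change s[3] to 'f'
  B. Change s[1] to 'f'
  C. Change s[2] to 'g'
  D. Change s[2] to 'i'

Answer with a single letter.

Answer: C

Derivation:
Option A: s[3]='a'->'f', delta=(6-1)*5^0 mod 101 = 5, hash=65+5 mod 101 = 70
Option B: s[1]='j'->'f', delta=(6-10)*5^2 mod 101 = 1, hash=65+1 mod 101 = 66
Option C: s[2]='j'->'g', delta=(7-10)*5^1 mod 101 = 86, hash=65+86 mod 101 = 50 <-- target
Option D: s[2]='j'->'i', delta=(9-10)*5^1 mod 101 = 96, hash=65+96 mod 101 = 60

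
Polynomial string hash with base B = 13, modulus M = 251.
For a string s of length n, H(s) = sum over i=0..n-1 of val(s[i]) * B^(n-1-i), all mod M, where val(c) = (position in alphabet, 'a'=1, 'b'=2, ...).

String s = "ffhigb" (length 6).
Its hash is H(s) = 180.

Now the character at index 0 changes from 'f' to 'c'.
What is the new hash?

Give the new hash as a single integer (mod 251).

Answer: 239

Derivation:
val('f') = 6, val('c') = 3
Position k = 0, exponent = n-1-k = 5
B^5 mod M = 13^5 mod 251 = 64
Delta = (3 - 6) * 64 mod 251 = 59
New hash = (180 + 59) mod 251 = 239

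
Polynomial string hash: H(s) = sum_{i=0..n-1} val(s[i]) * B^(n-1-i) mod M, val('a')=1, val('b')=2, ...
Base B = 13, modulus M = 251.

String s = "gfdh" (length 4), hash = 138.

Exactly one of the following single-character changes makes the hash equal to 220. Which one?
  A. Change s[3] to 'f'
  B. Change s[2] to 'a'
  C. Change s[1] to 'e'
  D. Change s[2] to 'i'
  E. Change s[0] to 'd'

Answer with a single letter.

Answer: C

Derivation:
Option A: s[3]='h'->'f', delta=(6-8)*13^0 mod 251 = 249, hash=138+249 mod 251 = 136
Option B: s[2]='d'->'a', delta=(1-4)*13^1 mod 251 = 212, hash=138+212 mod 251 = 99
Option C: s[1]='f'->'e', delta=(5-6)*13^2 mod 251 = 82, hash=138+82 mod 251 = 220 <-- target
Option D: s[2]='d'->'i', delta=(9-4)*13^1 mod 251 = 65, hash=138+65 mod 251 = 203
Option E: s[0]='g'->'d', delta=(4-7)*13^3 mod 251 = 186, hash=138+186 mod 251 = 73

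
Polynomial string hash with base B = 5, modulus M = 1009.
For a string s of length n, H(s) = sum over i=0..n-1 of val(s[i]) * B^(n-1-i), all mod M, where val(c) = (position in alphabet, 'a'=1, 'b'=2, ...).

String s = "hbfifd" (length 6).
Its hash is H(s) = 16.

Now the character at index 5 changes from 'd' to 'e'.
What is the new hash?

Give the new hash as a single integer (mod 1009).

Answer: 17

Derivation:
val('d') = 4, val('e') = 5
Position k = 5, exponent = n-1-k = 0
B^0 mod M = 5^0 mod 1009 = 1
Delta = (5 - 4) * 1 mod 1009 = 1
New hash = (16 + 1) mod 1009 = 17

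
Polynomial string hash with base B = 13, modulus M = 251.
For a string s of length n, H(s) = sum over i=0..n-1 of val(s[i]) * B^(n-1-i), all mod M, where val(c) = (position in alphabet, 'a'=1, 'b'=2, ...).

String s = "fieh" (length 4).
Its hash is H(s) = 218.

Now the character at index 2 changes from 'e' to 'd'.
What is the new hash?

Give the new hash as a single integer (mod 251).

Answer: 205

Derivation:
val('e') = 5, val('d') = 4
Position k = 2, exponent = n-1-k = 1
B^1 mod M = 13^1 mod 251 = 13
Delta = (4 - 5) * 13 mod 251 = 238
New hash = (218 + 238) mod 251 = 205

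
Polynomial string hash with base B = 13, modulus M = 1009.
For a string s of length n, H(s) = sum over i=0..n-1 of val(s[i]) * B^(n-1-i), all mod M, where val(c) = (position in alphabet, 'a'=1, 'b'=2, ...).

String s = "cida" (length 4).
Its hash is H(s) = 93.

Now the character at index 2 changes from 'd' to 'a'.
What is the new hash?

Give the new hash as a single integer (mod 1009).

Answer: 54

Derivation:
val('d') = 4, val('a') = 1
Position k = 2, exponent = n-1-k = 1
B^1 mod M = 13^1 mod 1009 = 13
Delta = (1 - 4) * 13 mod 1009 = 970
New hash = (93 + 970) mod 1009 = 54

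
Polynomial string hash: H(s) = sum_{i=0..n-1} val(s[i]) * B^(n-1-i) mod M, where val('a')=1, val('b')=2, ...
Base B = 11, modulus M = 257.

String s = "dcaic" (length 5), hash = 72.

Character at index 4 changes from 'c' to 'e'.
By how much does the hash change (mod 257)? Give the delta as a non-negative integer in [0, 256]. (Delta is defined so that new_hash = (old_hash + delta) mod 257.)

Delta formula: (val(new) - val(old)) * B^(n-1-k) mod M
  val('e') - val('c') = 5 - 3 = 2
  B^(n-1-k) = 11^0 mod 257 = 1
  Delta = 2 * 1 mod 257 = 2

Answer: 2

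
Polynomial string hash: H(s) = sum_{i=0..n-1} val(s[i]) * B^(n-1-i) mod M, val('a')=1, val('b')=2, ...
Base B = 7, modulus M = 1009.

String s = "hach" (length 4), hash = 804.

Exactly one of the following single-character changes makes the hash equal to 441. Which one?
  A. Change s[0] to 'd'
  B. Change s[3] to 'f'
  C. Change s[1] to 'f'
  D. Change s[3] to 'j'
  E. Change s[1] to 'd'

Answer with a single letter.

Answer: A

Derivation:
Option A: s[0]='h'->'d', delta=(4-8)*7^3 mod 1009 = 646, hash=804+646 mod 1009 = 441 <-- target
Option B: s[3]='h'->'f', delta=(6-8)*7^0 mod 1009 = 1007, hash=804+1007 mod 1009 = 802
Option C: s[1]='a'->'f', delta=(6-1)*7^2 mod 1009 = 245, hash=804+245 mod 1009 = 40
Option D: s[3]='h'->'j', delta=(10-8)*7^0 mod 1009 = 2, hash=804+2 mod 1009 = 806
Option E: s[1]='a'->'d', delta=(4-1)*7^2 mod 1009 = 147, hash=804+147 mod 1009 = 951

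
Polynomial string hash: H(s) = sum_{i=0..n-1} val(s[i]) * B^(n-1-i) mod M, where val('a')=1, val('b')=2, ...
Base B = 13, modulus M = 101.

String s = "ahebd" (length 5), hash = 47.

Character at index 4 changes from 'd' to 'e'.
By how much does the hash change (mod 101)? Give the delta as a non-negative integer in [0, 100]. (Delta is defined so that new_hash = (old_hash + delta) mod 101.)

Answer: 1

Derivation:
Delta formula: (val(new) - val(old)) * B^(n-1-k) mod M
  val('e') - val('d') = 5 - 4 = 1
  B^(n-1-k) = 13^0 mod 101 = 1
  Delta = 1 * 1 mod 101 = 1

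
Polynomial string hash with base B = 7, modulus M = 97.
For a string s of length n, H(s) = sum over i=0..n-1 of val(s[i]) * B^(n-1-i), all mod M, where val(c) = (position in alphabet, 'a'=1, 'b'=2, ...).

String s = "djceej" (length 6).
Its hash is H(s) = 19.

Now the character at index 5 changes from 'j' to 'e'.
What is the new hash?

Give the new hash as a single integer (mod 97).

val('j') = 10, val('e') = 5
Position k = 5, exponent = n-1-k = 0
B^0 mod M = 7^0 mod 97 = 1
Delta = (5 - 10) * 1 mod 97 = 92
New hash = (19 + 92) mod 97 = 14

Answer: 14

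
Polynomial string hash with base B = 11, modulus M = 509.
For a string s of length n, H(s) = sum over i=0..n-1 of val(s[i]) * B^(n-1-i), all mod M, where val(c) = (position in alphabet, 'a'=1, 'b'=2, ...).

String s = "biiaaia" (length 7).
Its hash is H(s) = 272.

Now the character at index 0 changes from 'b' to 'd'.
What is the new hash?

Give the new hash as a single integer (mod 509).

Answer: 245

Derivation:
val('b') = 2, val('d') = 4
Position k = 0, exponent = n-1-k = 6
B^6 mod M = 11^6 mod 509 = 241
Delta = (4 - 2) * 241 mod 509 = 482
New hash = (272 + 482) mod 509 = 245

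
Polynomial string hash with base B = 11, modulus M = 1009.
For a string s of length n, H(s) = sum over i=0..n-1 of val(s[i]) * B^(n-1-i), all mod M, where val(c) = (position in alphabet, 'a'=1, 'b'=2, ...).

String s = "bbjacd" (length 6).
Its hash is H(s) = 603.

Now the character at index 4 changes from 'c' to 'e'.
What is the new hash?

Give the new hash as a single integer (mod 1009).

val('c') = 3, val('e') = 5
Position k = 4, exponent = n-1-k = 1
B^1 mod M = 11^1 mod 1009 = 11
Delta = (5 - 3) * 11 mod 1009 = 22
New hash = (603 + 22) mod 1009 = 625

Answer: 625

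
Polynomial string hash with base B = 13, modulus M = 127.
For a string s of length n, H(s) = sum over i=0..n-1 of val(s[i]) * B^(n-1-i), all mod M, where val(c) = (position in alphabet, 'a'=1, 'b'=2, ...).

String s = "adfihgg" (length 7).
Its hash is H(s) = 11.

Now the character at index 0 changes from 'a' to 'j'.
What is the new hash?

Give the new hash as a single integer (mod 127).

Answer: 53

Derivation:
val('a') = 1, val('j') = 10
Position k = 0, exponent = n-1-k = 6
B^6 mod M = 13^6 mod 127 = 47
Delta = (10 - 1) * 47 mod 127 = 42
New hash = (11 + 42) mod 127 = 53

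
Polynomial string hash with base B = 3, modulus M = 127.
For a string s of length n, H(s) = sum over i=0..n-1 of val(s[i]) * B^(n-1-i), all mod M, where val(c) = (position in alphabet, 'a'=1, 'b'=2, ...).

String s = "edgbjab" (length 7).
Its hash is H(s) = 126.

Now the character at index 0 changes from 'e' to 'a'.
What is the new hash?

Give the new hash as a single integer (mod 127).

Answer: 4

Derivation:
val('e') = 5, val('a') = 1
Position k = 0, exponent = n-1-k = 6
B^6 mod M = 3^6 mod 127 = 94
Delta = (1 - 5) * 94 mod 127 = 5
New hash = (126 + 5) mod 127 = 4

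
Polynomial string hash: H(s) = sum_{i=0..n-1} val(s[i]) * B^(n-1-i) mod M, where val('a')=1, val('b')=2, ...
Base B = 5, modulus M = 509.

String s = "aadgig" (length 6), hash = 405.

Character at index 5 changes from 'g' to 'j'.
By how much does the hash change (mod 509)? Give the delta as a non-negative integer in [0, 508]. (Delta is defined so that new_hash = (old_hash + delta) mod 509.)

Answer: 3

Derivation:
Delta formula: (val(new) - val(old)) * B^(n-1-k) mod M
  val('j') - val('g') = 10 - 7 = 3
  B^(n-1-k) = 5^0 mod 509 = 1
  Delta = 3 * 1 mod 509 = 3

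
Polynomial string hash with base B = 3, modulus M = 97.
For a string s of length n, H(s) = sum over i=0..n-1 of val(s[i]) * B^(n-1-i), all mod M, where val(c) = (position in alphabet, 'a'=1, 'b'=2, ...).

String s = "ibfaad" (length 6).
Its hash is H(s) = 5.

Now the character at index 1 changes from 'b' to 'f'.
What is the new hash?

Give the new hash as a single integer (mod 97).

Answer: 38

Derivation:
val('b') = 2, val('f') = 6
Position k = 1, exponent = n-1-k = 4
B^4 mod M = 3^4 mod 97 = 81
Delta = (6 - 2) * 81 mod 97 = 33
New hash = (5 + 33) mod 97 = 38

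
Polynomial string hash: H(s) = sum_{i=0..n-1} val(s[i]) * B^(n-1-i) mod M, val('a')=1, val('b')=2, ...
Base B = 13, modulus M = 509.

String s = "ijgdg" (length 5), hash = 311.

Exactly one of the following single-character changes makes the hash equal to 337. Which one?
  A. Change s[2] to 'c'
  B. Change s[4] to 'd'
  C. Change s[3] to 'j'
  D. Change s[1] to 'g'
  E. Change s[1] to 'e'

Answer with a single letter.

Answer: D

Derivation:
Option A: s[2]='g'->'c', delta=(3-7)*13^2 mod 509 = 342, hash=311+342 mod 509 = 144
Option B: s[4]='g'->'d', delta=(4-7)*13^0 mod 509 = 506, hash=311+506 mod 509 = 308
Option C: s[3]='d'->'j', delta=(10-4)*13^1 mod 509 = 78, hash=311+78 mod 509 = 389
Option D: s[1]='j'->'g', delta=(7-10)*13^3 mod 509 = 26, hash=311+26 mod 509 = 337 <-- target
Option E: s[1]='j'->'e', delta=(5-10)*13^3 mod 509 = 213, hash=311+213 mod 509 = 15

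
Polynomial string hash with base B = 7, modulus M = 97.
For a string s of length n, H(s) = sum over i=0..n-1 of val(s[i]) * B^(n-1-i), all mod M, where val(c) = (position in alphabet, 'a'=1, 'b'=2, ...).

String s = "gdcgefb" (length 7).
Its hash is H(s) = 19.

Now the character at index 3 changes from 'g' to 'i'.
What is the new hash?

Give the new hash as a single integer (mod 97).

val('g') = 7, val('i') = 9
Position k = 3, exponent = n-1-k = 3
B^3 mod M = 7^3 mod 97 = 52
Delta = (9 - 7) * 52 mod 97 = 7
New hash = (19 + 7) mod 97 = 26

Answer: 26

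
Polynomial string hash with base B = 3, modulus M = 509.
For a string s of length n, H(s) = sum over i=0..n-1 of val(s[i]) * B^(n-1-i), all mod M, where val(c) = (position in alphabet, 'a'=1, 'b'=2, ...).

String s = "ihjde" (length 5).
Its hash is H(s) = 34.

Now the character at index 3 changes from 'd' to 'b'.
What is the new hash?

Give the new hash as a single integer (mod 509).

Answer: 28

Derivation:
val('d') = 4, val('b') = 2
Position k = 3, exponent = n-1-k = 1
B^1 mod M = 3^1 mod 509 = 3
Delta = (2 - 4) * 3 mod 509 = 503
New hash = (34 + 503) mod 509 = 28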